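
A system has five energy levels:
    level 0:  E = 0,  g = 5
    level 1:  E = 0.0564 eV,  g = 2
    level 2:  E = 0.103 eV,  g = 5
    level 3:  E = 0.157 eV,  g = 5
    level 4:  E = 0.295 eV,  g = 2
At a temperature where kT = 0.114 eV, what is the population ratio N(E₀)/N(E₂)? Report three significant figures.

2.47

n₀/n₂ = (g₀/g₂) exp[−(E₀−E₂)/kT] = (5/5) × exp(−(-0.103 eV)/(0.114 eV)) = (5/5) × exp(0.90351) = 2.47.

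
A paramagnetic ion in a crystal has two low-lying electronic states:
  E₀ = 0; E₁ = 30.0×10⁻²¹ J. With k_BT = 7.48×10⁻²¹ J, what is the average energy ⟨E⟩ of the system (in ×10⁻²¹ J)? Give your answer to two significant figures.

Eᵢ/kT = 0, 4.011.
Z = Σ e^(−Eᵢ/kT) = e^(−0) + e^(−4.011) = 1.000 + 0.01812 = 1.018.
⟨E⟩ = Σ Eᵢ e^(−Eᵢ/kT) / Z = (0·1.000 + 30.0·0.01812) / 1.018 = 0.53 ×10⁻²¹ J.

0.53 ×10⁻²¹ J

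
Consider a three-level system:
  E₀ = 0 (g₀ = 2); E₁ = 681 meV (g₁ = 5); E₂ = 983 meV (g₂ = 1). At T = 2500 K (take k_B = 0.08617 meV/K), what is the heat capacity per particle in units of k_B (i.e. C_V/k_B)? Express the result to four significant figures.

k_BT = 0.08617 × 2500 K = 215.425 meV.
Eᵢ/kT = 0, 3.16119, 4.56307.
Z = Σ gᵢe^(−Eᵢ/kT) = 2·e^(−0) + 5·e^(−3.16119) + 1·e^(−4.56307) = 2.00000 + 0.211876 + 0.0104300 = 2.22231.
⟨E⟩ = 69.5404 meV, ⟨E²⟩ = 48750.3 meV².
C_V/k_B = (⟨E²⟩ − ⟨E⟩²)/(kT)² = (48750.3 − 4835.87)/46407.9 = 0.9463.

0.9463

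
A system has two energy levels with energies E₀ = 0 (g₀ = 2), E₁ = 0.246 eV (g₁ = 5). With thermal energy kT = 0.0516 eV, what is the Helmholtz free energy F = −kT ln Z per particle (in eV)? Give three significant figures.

-0.0369 eV

Eᵢ/kT = 0, 4.7674.
Z = Σ gᵢe^(−Eᵢ/kT) = 2·e^(−0) + 5·e^(−4.7674) = 2.0000 + 0.042512 = 2.0425.
F = −kT ln Z = −0.0516 × ln(2.0425) = −0.0516 × 0.71417 = -0.0369 eV.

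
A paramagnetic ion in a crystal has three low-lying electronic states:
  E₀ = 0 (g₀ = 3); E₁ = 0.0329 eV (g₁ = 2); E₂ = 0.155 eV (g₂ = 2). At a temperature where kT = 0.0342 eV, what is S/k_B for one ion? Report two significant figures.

1.6

Eᵢ/kT = 0, 0.9620, 4.532.
Z = Σ gᵢe^(−Eᵢ/kT) = 3·e^(−0) + 2·e^(−0.9620) + 2·e^(−4.532) = 3.000 + 0.7643 + 0.02152 = 3.786.
⟨E⟩ = Σ EᵢPᵢ = 0.007523 eV.
S/k_B = ln Z + ⟨E⟩/kT = ln(3.786) + 0.007523/0.0342 = 1.331 + 0.2200 = 1.6.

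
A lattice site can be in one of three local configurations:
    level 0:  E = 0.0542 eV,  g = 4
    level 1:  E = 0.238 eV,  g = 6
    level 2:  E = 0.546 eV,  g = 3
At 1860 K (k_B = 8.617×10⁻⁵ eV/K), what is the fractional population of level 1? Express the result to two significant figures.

0.32

k_BT = 8.617×10⁻⁵ × 1860 K = 0.1603 eV.
Eᵢ/kT = 0.3381, 1.485, 3.406.
Z = Σ gᵢe^(−Eᵢ/kT) = 4·e^(−0.3381) + 6·e^(−1.485) + 3·e^(−3.406) = 2.852 + 1.359 + 0.09952 = 4.311.
P₁ = g₁ e^(−E₁/kT) / Z = 1.359/4.311 = 0.32.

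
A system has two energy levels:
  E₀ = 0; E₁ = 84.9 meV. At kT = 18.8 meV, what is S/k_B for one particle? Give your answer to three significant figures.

0.0597

Eᵢ/kT = 0, 4.5160.
Z = Σ e^(−Eᵢ/kT) = e^(−0) + e^(−4.5160) = 1.0000 + 0.010933 = 1.0109.
⟨E⟩ = Σ EᵢPᵢ = 0.91820 meV.
S/k_B = ln Z + ⟨E⟩/kT = ln(1.0109) + 0.91820/18.8 = 0.010841 + 0.048840 = 0.0597.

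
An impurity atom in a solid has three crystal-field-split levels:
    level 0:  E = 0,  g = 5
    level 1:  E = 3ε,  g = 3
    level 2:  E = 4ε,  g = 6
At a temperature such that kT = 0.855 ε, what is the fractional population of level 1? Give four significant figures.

Eᵢ/kT = 0, 3.50877, 4.67836.
Z = Σ gᵢe^(−Eᵢ/kT) = 5·e^(−0) + 3·e^(−3.50877) + 6·e^(−4.67836) = 5.00000 + 0.0898011 + 0.0557655 = 5.14557.
P₁ = g₁ e^(−E₁/kT) / Z = 0.0898011/5.14557 = 0.01745.

0.01745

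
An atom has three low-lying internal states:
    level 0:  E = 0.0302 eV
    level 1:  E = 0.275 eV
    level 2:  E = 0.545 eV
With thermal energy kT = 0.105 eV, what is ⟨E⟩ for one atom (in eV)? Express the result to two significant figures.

Eᵢ/kT = 0.2876, 2.619, 5.190.
Z = Σ e^(−Eᵢ/kT) = e^(−0.2876) + e^(−2.619) + e^(−5.190) = 0.7501 + 0.07288 + 0.005572 = 0.8286.
⟨E⟩ = Σ Eᵢ e^(−Eᵢ/kT) / Z = (0.0302·0.7501 + 0.275·0.07288 + 0.545·0.005572) / 0.8286 = 0.055 eV.

0.055 eV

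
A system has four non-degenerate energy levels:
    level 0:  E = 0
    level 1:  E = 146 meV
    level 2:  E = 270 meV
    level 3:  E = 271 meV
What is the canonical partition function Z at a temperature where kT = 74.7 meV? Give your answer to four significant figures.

Eᵢ/kT = 0, 1.95448, 3.61446, 3.62784.
Z = Σ e^(−Eᵢ/kT) = e^(−0) + e^(−1.95448) + e^(−3.61446) + e^(−3.62784) = 1.00000 + 0.141638 + 0.0269315 + 0.0265735 = 1.19514.

Z = 1.195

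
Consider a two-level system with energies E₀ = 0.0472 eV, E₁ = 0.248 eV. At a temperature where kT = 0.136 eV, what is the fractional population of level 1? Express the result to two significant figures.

Eᵢ/kT = 0.3471, 1.824.
Z = Σ e^(−Eᵢ/kT) = e^(−0.3471) + e^(−1.824) = 0.7067 + 0.1614 = 0.8681.
P₁ = e^(−E₁/kT) / Z = 0.1614/0.8681 = 0.19.

0.19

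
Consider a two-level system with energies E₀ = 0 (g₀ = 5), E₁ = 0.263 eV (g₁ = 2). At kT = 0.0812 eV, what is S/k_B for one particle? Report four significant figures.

Eᵢ/kT = 0, 3.23892.
Z = Σ gᵢe^(−Eᵢ/kT) = 5·e^(−0) + 2·e^(−3.23892) = 5.00000 + 0.0784124 = 5.07841.
⟨E⟩ = Σ EᵢPᵢ = 0.00406081 eV.
S/k_B = ln Z + ⟨E⟩/kT = ln(5.07841) + 0.00406081/0.0812 = 1.62500 + 0.0500100 = 1.675.

1.675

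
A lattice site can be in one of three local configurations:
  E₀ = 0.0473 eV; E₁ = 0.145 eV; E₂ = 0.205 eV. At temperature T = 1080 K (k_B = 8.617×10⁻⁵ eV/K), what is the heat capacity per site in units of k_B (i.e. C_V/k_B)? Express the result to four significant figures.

k_BT = 8.617×10⁻⁵ × 1080 K = 0.0930636 eV.
Eᵢ/kT = 0.508255, 1.55807, 2.20279.
Z = Σ e^(−Eᵢ/kT) = e^(−0.508255) + e^(−1.55807) + e^(−2.20279) = 0.601544 + 0.210542 + 0.110494 = 0.922580.
⟨E⟩ = 0.0884833 eV, ⟨E²⟩ = 0.0112901 eV².
C_V/k_B = (⟨E²⟩ − ⟨E⟩²)/(kT)² = (0.0112901 − 0.00782929)/0.00866083 = 0.3996.

0.3996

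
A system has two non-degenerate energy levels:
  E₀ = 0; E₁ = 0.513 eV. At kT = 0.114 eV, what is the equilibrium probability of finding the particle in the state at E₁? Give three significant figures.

0.0110

Eᵢ/kT = 0, 4.5000.
Z = Σ e^(−Eᵢ/kT) = e^(−0) + e^(−4.5000) = 1.0000 + 0.011109 = 1.0111.
P₁ = e^(−E₁/kT) / Z = 0.011109/1.0111 = 0.0110.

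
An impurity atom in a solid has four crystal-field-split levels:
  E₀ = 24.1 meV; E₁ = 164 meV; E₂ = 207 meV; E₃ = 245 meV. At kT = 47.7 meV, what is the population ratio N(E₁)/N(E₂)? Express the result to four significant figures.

n₁/n₂ = exp[−(E₁−E₂)/kT] = exp(−(-43 meV)/(47.7 meV)) = exp(0.901468) = 2.463.

2.463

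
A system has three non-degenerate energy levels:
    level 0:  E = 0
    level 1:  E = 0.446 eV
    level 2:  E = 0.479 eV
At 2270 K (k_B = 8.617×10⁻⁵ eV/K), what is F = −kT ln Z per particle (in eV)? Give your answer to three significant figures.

k_BT = 8.617×10⁻⁵ × 2270 K = 0.19561 eV.
Eᵢ/kT = 0, 2.2800, 2.4488.
Z = Σ e^(−Eᵢ/kT) = e^(−0) + e^(−2.2800) + e^(−2.4488) = 1.0000 + 0.10228 + 0.086397 = 1.1887.
F = −kT ln Z = −0.19561 × ln(1.1887) = −0.19561 × 0.17286 = -0.0338 eV.

-0.0338 eV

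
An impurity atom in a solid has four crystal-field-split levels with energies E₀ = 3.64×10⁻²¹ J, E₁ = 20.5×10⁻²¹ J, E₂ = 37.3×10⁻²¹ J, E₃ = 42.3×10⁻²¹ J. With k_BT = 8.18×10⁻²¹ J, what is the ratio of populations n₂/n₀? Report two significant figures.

n₂/n₀ = exp[−(E₂−E₀)/kT] = exp(−(33.66 ×10⁻²¹ J)/(8.18 ×10⁻²¹ J)) = exp(-4.115) = 0.016.

0.016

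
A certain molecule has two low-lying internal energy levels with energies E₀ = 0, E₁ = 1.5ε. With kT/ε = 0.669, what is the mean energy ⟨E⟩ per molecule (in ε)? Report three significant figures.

Eᵢ/kT = 0, 2.2422.
Z = Σ e^(−Eᵢ/kT) = e^(−0) + e^(−2.2422) = 1.0000 + 0.10622 = 1.1062.
⟨E⟩ = Σ Eᵢ e^(−Eᵢ/kT) / Z = (0·1.0000 + 1.5·0.10622) / 1.1062 = 0.144 ε.

0.144 ε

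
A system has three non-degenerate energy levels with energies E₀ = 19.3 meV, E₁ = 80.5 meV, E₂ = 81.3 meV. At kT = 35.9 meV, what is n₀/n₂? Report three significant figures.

n₀/n₂ = exp[−(E₀−E₂)/kT] = exp(−(-62.0 meV)/(35.9 meV)) = exp(1.7270) = 5.62.

5.62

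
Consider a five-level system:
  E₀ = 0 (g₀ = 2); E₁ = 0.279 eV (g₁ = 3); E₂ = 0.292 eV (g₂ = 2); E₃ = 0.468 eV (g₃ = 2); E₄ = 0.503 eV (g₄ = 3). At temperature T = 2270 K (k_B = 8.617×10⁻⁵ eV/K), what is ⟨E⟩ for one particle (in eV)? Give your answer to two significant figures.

k_BT = 8.617×10⁻⁵ × 2270 K = 0.1956 eV.
Eᵢ/kT = 0, 1.426, 1.493, 2.393, 2.572.
Z = Σ gᵢe^(−Eᵢ/kT) = 2·e^(−0) + 3·e^(−1.426) + 2·e^(−1.493) + 2·e^(−2.393) + 3·e^(−2.572) = 2.000 + 0.7208 + 0.4494 + 0.1827 + 0.2291 = 3.582.
⟨E⟩ = Σ Eᵢ gᵢe^(−Eᵢ/kT) / Z = (0·2.000 + 0.279·0.7208 + 0.292·0.4494 + 0.468·0.1827 + 0.503·0.2291) / 3.582 = 0.15 eV.

0.15 eV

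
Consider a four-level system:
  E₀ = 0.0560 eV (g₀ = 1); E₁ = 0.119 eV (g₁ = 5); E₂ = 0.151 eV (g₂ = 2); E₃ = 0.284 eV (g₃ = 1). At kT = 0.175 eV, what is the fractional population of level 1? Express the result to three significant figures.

0.589

Eᵢ/kT = 0.32000, 0.68000, 0.86286, 1.6229.
Z = Σ gᵢe^(−Eᵢ/kT) = 1·e^(−0.32000) + 5·e^(−0.68000) + 2·e^(−0.86286) + 1·e^(−1.6229) = 0.72615 + 2.5331 + 0.84391 + 0.19733 = 4.3005.
P₁ = g₁ e^(−E₁/kT) / Z = 2.5331/4.3005 = 0.589.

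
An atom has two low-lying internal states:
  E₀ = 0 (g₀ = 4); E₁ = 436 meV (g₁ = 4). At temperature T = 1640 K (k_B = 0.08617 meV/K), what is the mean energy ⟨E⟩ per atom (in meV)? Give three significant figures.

19.1 meV

k_BT = 0.08617 × 1640 K = 141.32 meV.
Eᵢ/kT = 0, 3.0852.
Z = Σ gᵢe^(−Eᵢ/kT) = 4·e^(−0) + 4·e^(−3.0852) = 4.0000 + 0.18288 = 4.1829.
⟨E⟩ = Σ Eᵢ gᵢe^(−Eᵢ/kT) / Z = (0·4.0000 + 436·0.18288) / 4.1829 = 19.1 meV.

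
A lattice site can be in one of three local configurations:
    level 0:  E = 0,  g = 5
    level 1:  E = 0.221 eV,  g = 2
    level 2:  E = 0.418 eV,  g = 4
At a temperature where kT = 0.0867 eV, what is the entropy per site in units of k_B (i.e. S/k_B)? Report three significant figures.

Eᵢ/kT = 0, 2.5490, 4.8212.
Z = Σ gᵢe^(−Eᵢ/kT) = 5·e^(−0) + 2·e^(−2.5490) + 4·e^(−4.8212) = 5.0000 + 0.15632 + 0.032228 = 5.1885.
⟨E⟩ = Σ EᵢPᵢ = 0.0092547 eV.
S/k_B = ln Z + ⟨E⟩/kT = ln(5.1885) + 0.0092547/0.0867 = 1.6464 + 0.10674 = 1.75.

1.75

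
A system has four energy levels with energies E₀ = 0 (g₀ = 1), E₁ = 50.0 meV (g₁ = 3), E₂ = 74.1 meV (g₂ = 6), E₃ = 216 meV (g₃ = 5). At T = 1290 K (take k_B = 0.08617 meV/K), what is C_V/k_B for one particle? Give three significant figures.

k_BT = 0.08617 × 1290 K = 111.16 meV.
Eᵢ/kT = 0, 0.44980, 0.66661, 1.9431.
Z = Σ gᵢe^(−Eᵢ/kT) = 1·e^(−0) + 3·e^(−0.44980) + 6·e^(−0.66661) + 5·e^(−1.9431) = 1.0000 + 1.9133 + 3.0807 + 0.71630 = 6.7103.
⟨E⟩ = 71.333 meV, ⟨E²⟩ = 8214.0 meV².
C_V/k_B = (⟨E²⟩ − ⟨E⟩²)/(kT)² = (8214.0 − 5088.4)/12357 = 0.253.

0.253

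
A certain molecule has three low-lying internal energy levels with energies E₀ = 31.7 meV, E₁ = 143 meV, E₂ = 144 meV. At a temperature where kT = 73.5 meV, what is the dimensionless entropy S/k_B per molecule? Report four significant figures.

Eᵢ/kT = 0.431293, 1.94558, 1.95918.
Z = Σ e^(−Eᵢ/kT) = e^(−0.431293) + e^(−1.94558) + e^(−1.95918) = 0.649669 + 0.142904 + 0.140974 = 0.933547.
⟨E⟩ = Σ EᵢPᵢ = 65.6957 meV.
S/k_B = ln Z + ⟨E⟩/kT = ln(0.933547) + 65.6957/73.5 = -0.0687640 + 0.893819 = 0.8251.

0.8251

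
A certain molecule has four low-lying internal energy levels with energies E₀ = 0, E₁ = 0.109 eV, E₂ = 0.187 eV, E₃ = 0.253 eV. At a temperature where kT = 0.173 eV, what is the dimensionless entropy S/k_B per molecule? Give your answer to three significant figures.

1.24

Eᵢ/kT = 0, 0.63006, 1.0809, 1.4624.
Z = Σ e^(−Eᵢ/kT) = e^(−0) + e^(−0.63006) + e^(−1.0809) + e^(−1.4624) = 1.0000 + 0.53256 + 0.33929 + 0.23168 = 2.1035.
⟨E⟩ = Σ EᵢPᵢ = 0.085625 eV.
S/k_B = ln Z + ⟨E⟩/kT = ln(2.1035) + 0.085625/0.173 = 0.74360 + 0.49494 = 1.24.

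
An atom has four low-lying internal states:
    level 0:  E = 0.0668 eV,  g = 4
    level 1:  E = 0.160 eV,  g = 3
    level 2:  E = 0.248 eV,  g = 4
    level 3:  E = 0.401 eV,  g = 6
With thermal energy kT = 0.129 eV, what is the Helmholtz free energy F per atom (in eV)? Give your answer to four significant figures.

-0.1821 eV

Eᵢ/kT = 0.517829, 1.24031, 1.92248, 3.10853.
Z = Σ gᵢe^(−Eᵢ/kT) = 4·e^(−0.517829) + 3·e^(−1.24031) + 4·e^(−1.92248) + 6·e^(−3.10853) = 2.38325 + 0.867884 + 0.584975 + 0.267999 = 4.10411.
F = −kT ln Z = −0.129 × ln(4.10411) = −0.129 × 1.41199 = -0.1821 eV.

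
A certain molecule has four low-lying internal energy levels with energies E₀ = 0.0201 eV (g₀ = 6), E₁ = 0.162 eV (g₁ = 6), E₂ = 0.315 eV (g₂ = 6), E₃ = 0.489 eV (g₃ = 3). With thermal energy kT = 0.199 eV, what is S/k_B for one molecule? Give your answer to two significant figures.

2.8

Eᵢ/kT = 0.1010, 0.8141, 1.583, 2.457.
Z = Σ gᵢe^(−Eᵢ/kT) = 6·e^(−0.1010) + 6·e^(−0.8141) + 6·e^(−1.583) + 3·e^(−2.457) = 5.424 + 2.658 + 1.232 + 0.2571 = 9.571.
⟨E⟩ = Σ EᵢPᵢ = 0.1101 eV.
S/k_B = ln Z + ⟨E⟩/kT = ln(9.571) + 0.1101/0.199 = 2.259 + 0.5533 = 2.8.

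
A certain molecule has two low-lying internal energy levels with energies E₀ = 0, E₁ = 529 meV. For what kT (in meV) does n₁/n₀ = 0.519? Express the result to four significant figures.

806.6 meV

n₁/n₀ = exp[−(E₁−E₀)/kT] = 0.519.
⇒ (E₁−E₀)/kT = ln(1/0.519) = ln(1.92678) = 0.655850.
kT = 529 meV / 0.655850 = 806.6 meV.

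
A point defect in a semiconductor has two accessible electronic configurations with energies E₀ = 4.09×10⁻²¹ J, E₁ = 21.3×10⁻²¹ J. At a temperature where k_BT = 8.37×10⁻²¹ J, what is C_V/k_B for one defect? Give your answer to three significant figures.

0.425

Eᵢ/kT = 0.48865, 2.5448.
Z = Σ e^(−Eᵢ/kT) = e^(−0.48865) + e^(−2.5448) = 0.61345 + 0.078489 = 0.69194.
⟨E⟩ = 6.0422, ⟨E²⟩ = 66.294.
C_V/k_B = (⟨E²⟩ − ⟨E⟩²)/(kT)² = (66.294 − 36.508)/70.057 = 0.425.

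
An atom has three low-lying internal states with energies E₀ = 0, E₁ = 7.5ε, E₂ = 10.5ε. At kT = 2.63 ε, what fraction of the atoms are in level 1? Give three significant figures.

Eᵢ/kT = 0, 2.8517, 3.9924.
Z = Σ e^(−Eᵢ/kT) = e^(−0) + e^(−2.8517) + e^(−3.9924) = 1.0000 + 0.057746 + 0.018455 = 1.0762.
P₁ = e^(−E₁/kT) / Z = 0.057746/1.0762 = 0.0537.

0.0537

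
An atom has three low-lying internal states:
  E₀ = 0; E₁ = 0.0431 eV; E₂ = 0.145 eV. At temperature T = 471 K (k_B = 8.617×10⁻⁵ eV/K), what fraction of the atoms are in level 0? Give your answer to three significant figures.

k_BT = 8.617×10⁻⁵ × 471 K = 0.040586 eV.
Eᵢ/kT = 0, 1.0619, 3.5727.
Z = Σ e^(−Eᵢ/kT) = e^(−0) + e^(−1.0619) + e^(−3.5727) = 1.0000 + 0.34580 + 0.028080 = 1.3739.
P₀ = e^(−E₀/kT) / Z = 1.0000/1.3739 = 0.728.

0.728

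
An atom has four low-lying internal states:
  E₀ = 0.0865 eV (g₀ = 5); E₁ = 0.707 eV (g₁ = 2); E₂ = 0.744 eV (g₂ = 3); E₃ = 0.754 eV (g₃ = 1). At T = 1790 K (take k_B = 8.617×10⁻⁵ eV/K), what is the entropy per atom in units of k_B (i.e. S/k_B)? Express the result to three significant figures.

1.70

k_BT = 8.617×10⁻⁵ × 1790 K = 0.15424 eV.
Eᵢ/kT = 0.56081, 4.5838, 4.8237, 4.8885.
Z = Σ gᵢe^(−Eᵢ/kT) = 5·e^(−0.56081) + 2·e^(−4.5838) + 3·e^(−4.8237) + 1·e^(−4.8885) = 2.8537 + 0.020432 + 0.024111 + 0.0075327 = 2.9058.
⟨E⟩ = Σ EᵢPᵢ = 0.098048 eV.
S/k_B = ln Z + ⟨E⟩/kT = ln(2.9058) + 0.098048/0.15424 = 1.0667 + 0.63568 = 1.70.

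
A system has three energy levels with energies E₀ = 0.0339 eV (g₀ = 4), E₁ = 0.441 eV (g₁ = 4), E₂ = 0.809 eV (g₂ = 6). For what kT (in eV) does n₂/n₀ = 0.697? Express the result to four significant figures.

n₂/n₀ = (g₂/g₀) exp[−(E₂−E₀)/kT] = 0.697.
⇒ (E₂−E₀)/kT = ln((6/4)/0.697) = ln(2.15208) = 0.766435.
kT = 0.7751 eV / 0.766435 = 1.011 eV.

1.011 eV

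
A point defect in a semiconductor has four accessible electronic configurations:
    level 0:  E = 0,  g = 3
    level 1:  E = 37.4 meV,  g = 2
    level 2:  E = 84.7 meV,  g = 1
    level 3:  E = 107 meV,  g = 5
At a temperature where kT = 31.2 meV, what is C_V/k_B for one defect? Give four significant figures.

Eᵢ/kT = 0, 1.19872, 2.71474, 3.42949.
Z = Σ gᵢe^(−Eᵢ/kT) = 3·e^(−0) + 2·e^(−1.19872) + 1·e^(−2.71474) + 5·e^(−3.42949) = 3.00000 + 0.603160 + 0.0662222 + 0.162017 = 3.83140.
⟨E⟩ = 11.8763 meV, ⟨E²⟩ = 828.338 meV².
C_V/k_B = (⟨E²⟩ − ⟨E⟩²)/(kT)² = (828.338 − 141.047)/973.440 = 0.7060.

0.7060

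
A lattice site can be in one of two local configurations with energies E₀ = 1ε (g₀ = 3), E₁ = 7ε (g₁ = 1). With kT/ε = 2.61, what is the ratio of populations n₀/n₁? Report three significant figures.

29.9

n₀/n₁ = (g₀/g₁) exp[−(E₀−E₁)/kT] = (3/1) × exp(−(-6ε)/(2.61ε)) = (3/1) × exp(2.2989) = 29.9.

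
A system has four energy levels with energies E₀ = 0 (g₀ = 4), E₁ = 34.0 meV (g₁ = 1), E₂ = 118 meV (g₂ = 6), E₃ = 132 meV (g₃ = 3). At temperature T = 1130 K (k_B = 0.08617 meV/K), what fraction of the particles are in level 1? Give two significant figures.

0.097

k_BT = 0.08617 × 1130 K = 97.37 meV.
Eᵢ/kT = 0, 0.3492, 1.212, 1.356.
Z = Σ gᵢe^(−Eᵢ/kT) = 4·e^(−0) + 1·e^(−0.3492) + 6·e^(−1.212) + 3·e^(−1.356) = 4.000 + 0.7053 + 1.786 + 0.7731 = 7.264.
P₁ = g₁ e^(−E₁/kT) / Z = 0.7053/7.264 = 0.097.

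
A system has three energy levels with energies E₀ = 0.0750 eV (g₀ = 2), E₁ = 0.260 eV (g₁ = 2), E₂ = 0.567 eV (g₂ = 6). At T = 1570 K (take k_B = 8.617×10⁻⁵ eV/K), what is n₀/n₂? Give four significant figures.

12.66

k_BT = 8.617×10⁻⁵ × 1570 K = 0.135287 eV.
n₀/n₂ = (g₀/g₂) exp[−(E₀−E₂)/kT] = (2/6) × exp(−(-0.4920 eV)/(0.135287 eV)) = (2/6) × exp(3.63671) = 12.66.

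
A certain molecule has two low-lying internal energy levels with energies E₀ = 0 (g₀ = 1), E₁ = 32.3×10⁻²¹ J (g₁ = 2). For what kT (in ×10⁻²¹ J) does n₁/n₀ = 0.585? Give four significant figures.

n₁/n₀ = (g₁/g₀) exp[−(E₁−E₀)/kT] = 0.585.
⇒ (E₁−E₀)/kT = ln((2/1)/0.585) = ln(3.41880) = 1.22929.
kT = 32.3 ×10⁻²¹ J / 1.22929 = 26.28 ×10⁻²¹ J.

26.28 ×10⁻²¹ J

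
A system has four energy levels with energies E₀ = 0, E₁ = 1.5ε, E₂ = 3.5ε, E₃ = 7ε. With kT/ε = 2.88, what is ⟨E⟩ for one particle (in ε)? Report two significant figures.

1.3 ε

Eᵢ/kT = 0, 0.5208, 1.215, 2.431.
Z = Σ e^(−Eᵢ/kT) = e^(−0) + e^(−0.5208) + e^(−1.215) + e^(−2.431) = 1.000 + 0.5940 + 0.2967 + 0.08795 = 1.979.
⟨E⟩ = Σ Eᵢ e^(−Eᵢ/kT) / Z = (0·1.000 + 1.5·0.5940 + 3.5·0.2967 + 7·0.08795) / 1.979 = 1.3 ε.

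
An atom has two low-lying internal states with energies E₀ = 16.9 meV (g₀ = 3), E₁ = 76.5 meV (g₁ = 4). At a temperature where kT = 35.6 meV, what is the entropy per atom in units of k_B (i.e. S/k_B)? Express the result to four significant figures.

Eᵢ/kT = 0.474719, 2.14888.
Z = Σ gᵢe^(−Eᵢ/kT) = 3·e^(−0.474719) + 4·e^(−2.14888) = 1.86618 + 0.466459 = 2.33264.
⟨E⟩ = Σ EᵢPᵢ = 28.8182 meV.
S/k_B = ln Z + ⟨E⟩/kT = ln(2.33264) + 28.8182/35.6 = 0.847001 + 0.809500 = 1.657.

1.657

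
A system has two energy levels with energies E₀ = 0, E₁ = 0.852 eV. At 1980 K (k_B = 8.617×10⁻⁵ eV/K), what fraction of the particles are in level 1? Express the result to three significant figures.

k_BT = 8.617×10⁻⁵ × 1980 K = 0.17062 eV.
Eᵢ/kT = 0, 4.9936.
Z = Σ e^(−Eᵢ/kT) = e^(−0) + e^(−4.9936) = 1.0000 + 0.0067812 = 1.0068.
P₁ = e^(−E₁/kT) / Z = 0.0067812/1.0068 = 0.00674.

0.00674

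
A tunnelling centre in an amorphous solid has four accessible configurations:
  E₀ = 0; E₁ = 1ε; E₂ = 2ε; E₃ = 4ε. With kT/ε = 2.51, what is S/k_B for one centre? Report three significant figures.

1.25

Eᵢ/kT = 0, 0.39841, 0.79681, 1.5936.
Z = Σ e^(−Eᵢ/kT) = e^(−0) + e^(−0.39841) + e^(−0.79681) + e^(−1.5936) = 1.0000 + 0.67139 + 0.45076 + 0.20319 = 2.3253.
⟨E⟩ = Σ EᵢPᵢ = 1.0260 ε.
S/k_B = ln Z + ⟨E⟩/kT = ln(2.3253) + 1.0260/2.51 = 0.84385 + 0.40876 = 1.25.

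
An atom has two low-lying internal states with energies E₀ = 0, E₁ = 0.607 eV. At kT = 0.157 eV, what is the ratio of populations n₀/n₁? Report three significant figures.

n₀/n₁ = exp[−(E₀−E₁)/kT] = exp(−(-0.607 eV)/(0.157 eV)) = exp(3.8662) = 47.8.

47.8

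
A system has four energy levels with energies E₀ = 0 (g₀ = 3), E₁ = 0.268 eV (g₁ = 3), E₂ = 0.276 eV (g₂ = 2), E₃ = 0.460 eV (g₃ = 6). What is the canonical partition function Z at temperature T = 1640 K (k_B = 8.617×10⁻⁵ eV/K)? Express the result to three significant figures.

k_BT = 8.617×10⁻⁵ × 1640 K = 0.14132 eV.
Eᵢ/kT = 0, 1.8964, 1.9530, 3.2550.
Z = Σ gᵢe^(−Eᵢ/kT) = 3·e^(−0) + 3·e^(−1.8964) + 2·e^(−1.9530) + 6·e^(−3.2550) = 3.0000 + 0.45032 + 0.28370 + 0.23148 = 3.9655.

Z = 3.97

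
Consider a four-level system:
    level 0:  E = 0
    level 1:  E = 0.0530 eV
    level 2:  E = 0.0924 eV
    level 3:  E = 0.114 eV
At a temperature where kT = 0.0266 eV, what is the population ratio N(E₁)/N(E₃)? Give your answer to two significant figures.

9.9

n₁/n₃ = exp[−(E₁−E₃)/kT] = exp(−(-0.0610 eV)/(0.0266 eV)) = exp(2.293) = 9.9.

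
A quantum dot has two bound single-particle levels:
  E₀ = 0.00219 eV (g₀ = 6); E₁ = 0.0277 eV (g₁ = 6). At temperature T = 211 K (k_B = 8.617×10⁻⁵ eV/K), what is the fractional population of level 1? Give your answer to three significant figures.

k_BT = 8.617×10⁻⁵ × 211 K = 0.018182 eV.
Eᵢ/kT = 0.12045, 1.5235.
Z = Σ gᵢe^(−Eᵢ/kT) = 6·e^(−0.12045) + 6·e^(−1.5235) = 5.3191 + 1.3077 = 6.6268.
P₁ = g₁ e^(−E₁/kT) / Z = 1.3077/6.6268 = 0.197.

0.197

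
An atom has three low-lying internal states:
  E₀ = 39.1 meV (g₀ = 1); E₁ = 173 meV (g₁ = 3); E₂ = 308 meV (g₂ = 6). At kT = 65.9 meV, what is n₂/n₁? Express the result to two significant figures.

0.26

n₂/n₁ = (g₂/g₁) exp[−(E₂−E₁)/kT] = (6/3) × exp(−(135 meV)/(65.9 meV)) = (6/3) × exp(-2.049) = 0.26.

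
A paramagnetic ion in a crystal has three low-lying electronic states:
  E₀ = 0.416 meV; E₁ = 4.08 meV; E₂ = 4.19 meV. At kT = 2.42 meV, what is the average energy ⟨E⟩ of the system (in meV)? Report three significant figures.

Eᵢ/kT = 0.17190, 1.6860, 1.7314.
Z = Σ e^(−Eᵢ/kT) = e^(−0.17190) + e^(−1.6860) + e^(−1.7314) = 0.84206 + 0.18526 + 0.17704 = 1.2044.
⟨E⟩ = Σ Eᵢ e^(−Eᵢ/kT) / Z = (0.416·0.84206 + 4.08·0.18526 + 4.19·0.17704) / 1.2044 = 1.53 meV.

1.53 meV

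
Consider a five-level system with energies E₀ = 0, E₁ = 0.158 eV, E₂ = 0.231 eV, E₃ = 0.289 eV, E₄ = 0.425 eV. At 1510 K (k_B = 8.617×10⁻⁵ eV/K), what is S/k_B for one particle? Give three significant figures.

k_BT = 8.617×10⁻⁵ × 1510 K = 0.13012 eV.
Eᵢ/kT = 0, 1.2143, 1.7753, 2.2210, 3.2662.
Z = Σ e^(−Eᵢ/kT) = e^(−0) + e^(−1.2143) + e^(−1.7753) + e^(−2.2210) + e^(−3.2662) = 1.0000 + 0.29692 + 0.16943 + 0.10850 + 0.038151 = 1.6130.
⟨E⟩ = Σ EᵢPᵢ = 0.082841 eV.
S/k_B = ln Z + ⟨E⟩/kT = ln(1.6130) + 0.082841/0.13012 = 0.47810 + 0.63665 = 1.11.

1.11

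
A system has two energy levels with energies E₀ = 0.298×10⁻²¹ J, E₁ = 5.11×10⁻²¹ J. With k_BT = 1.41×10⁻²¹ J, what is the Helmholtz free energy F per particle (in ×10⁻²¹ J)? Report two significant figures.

Eᵢ/kT = 0.2113, 3.624.
Z = Σ e^(−Eᵢ/kT) = e^(−0.2113) + e^(−3.624) = 0.8095 + 0.02668 = 0.8362.
F = −kT ln Z = −1.41 × ln(0.8362) = −1.41 × -0.1789 = 0.25 ×10⁻²¹ J.

0.25 ×10⁻²¹ J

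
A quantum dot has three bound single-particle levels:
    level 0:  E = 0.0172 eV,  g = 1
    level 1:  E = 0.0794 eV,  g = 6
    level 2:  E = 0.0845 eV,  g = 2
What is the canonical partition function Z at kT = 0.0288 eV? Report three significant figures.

Z = 1.04

Eᵢ/kT = 0.59722, 2.7569, 2.9340.
Z = Σ gᵢe^(−Eᵢ/kT) = 1·e^(−0.59722) + 6·e^(−2.7569) + 2·e^(−2.9340) = 0.55034 + 0.38093 + 0.10637 = 1.0376.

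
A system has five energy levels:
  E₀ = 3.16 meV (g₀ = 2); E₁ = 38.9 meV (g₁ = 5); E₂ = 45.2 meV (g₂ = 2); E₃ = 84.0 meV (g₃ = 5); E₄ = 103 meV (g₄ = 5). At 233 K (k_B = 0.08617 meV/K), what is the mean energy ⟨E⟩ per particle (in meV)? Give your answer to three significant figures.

19.1 meV

k_BT = 0.08617 × 233 K = 20.078 meV.
Eᵢ/kT = 0.15739, 1.9374, 2.2512, 4.1837, 5.1300.
Z = Σ gᵢe^(−Eᵢ/kT) = 2·e^(−0.15739) + 5·e^(−1.9374) + 2·e^(−2.2512) + 5·e^(−4.1837) + 5·e^(−5.1300) = 1.7087 + 0.72039 + 0.21055 + 0.076210 + 0.029583 = 2.7454.
⟨E⟩ = Σ Eᵢ gᵢe^(−Eᵢ/kT) / Z = (3.16·1.7087 + 38.9·0.72039 + 45.2·0.21055 + 84.0·0.076210 + 103·0.029583) / 2.7454 = 19.1 meV.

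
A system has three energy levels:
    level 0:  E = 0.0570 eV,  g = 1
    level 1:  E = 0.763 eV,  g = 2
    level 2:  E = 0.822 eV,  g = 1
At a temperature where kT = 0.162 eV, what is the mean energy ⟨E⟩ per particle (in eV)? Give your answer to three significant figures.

0.0811 eV

Eᵢ/kT = 0.35185, 4.7099, 5.0741.
Z = Σ gᵢe^(−Eᵢ/kT) = 1·e^(−0.35185) + 2·e^(−4.7099) + 1·e^(−5.0741) = 0.70339 + 0.018011 + 0.0062567 = 0.72766.
⟨E⟩ = Σ Eᵢ gᵢe^(−Eᵢ/kT) / Z = (0.0570·0.70339 + 0.763·0.018011 + 0.822·0.0062567) / 0.72766 = 0.0811 eV.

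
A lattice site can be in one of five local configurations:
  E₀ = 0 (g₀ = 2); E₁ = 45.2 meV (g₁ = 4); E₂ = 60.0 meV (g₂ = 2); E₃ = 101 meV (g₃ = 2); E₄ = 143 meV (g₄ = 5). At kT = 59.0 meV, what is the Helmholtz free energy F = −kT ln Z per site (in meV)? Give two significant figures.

-99 meV

Eᵢ/kT = 0, 0.7661, 1.017, 1.712, 2.424.
Z = Σ gᵢe^(−Eᵢ/kT) = 2·e^(−0) + 4·e^(−0.7661) + 2·e^(−1.017) + 2·e^(−1.712) + 5·e^(−2.424) = 2.000 + 1.859 + 0.7234 + 0.3610 + 0.4428 = 5.386.
F = −kT ln Z = −59.0 × ln(5.386) = −59.0 × 1.684 = -99 meV.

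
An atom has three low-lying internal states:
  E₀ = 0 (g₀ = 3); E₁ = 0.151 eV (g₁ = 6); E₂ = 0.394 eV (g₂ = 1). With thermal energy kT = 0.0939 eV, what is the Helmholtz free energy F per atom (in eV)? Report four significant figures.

Eᵢ/kT = 0, 1.60809, 4.19595.
Z = Σ gᵢe^(−Eᵢ/kT) = 3·e^(−0) + 6·e^(−1.60809) + 1·e^(−4.19595) = 3.00000 + 1.20162 + 0.0150564 = 4.21668.
F = −kT ln Z = −0.0939 × ln(4.21668) = −0.0939 × 1.43905 = -0.1351 eV.

-0.1351 eV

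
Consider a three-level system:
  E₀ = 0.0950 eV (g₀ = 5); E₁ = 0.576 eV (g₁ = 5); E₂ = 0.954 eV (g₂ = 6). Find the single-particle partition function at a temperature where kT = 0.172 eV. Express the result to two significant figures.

Z = 3.1

Eᵢ/kT = 0.5523, 3.349, 5.547.
Z = Σ gᵢe^(−Eᵢ/kT) = 5·e^(−0.5523) + 5·e^(−3.349) + 6·e^(−5.547) = 2.878 + 0.1756 + 0.02339 = 3.077.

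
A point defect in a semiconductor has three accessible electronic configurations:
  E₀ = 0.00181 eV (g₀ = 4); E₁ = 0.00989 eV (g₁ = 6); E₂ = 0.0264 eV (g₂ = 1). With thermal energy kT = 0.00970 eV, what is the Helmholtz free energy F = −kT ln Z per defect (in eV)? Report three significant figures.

Eᵢ/kT = 0.18660, 1.0196, 2.7216.
Z = Σ gᵢe^(−Eᵢ/kT) = 4·e^(−0.18660) + 6·e^(−1.0196) + 1·e^(−2.7216) = 3.3191 + 2.1644 + 0.065769 = 5.5493.
F = −kT ln Z = −0.00970 × ln(5.5493) = −0.00970 × 1.7137 = -0.0166 eV.

-0.0166 eV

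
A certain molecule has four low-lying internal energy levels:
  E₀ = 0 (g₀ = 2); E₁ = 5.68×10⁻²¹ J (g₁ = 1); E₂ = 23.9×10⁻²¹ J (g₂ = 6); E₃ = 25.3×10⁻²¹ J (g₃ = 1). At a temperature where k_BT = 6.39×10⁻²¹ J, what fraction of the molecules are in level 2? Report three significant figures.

Eᵢ/kT = 0, 0.88889, 3.7402, 3.9593.
Z = Σ gᵢe^(−Eᵢ/kT) = 2·e^(−0) + 1·e^(−0.88889) + 6·e^(−3.7402) + 1·e^(−3.9593) = 2.0000 + 0.41111 + 0.14250 + 0.019076 = 2.5727.
P₂ = g₂ e^(−E₂/kT) / Z = 0.14250/2.5727 = 0.0554.

0.0554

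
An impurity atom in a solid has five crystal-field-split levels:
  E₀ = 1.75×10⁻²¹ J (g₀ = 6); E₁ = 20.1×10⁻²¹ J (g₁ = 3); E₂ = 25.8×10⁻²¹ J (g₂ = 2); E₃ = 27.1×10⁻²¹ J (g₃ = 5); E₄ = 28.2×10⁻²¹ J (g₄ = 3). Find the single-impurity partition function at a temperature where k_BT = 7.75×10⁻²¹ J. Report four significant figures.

Eᵢ/kT = 0.225806, 2.59355, 3.32903, 3.49677, 3.63871.
Z = Σ gᵢe^(−Eᵢ/kT) = 6·e^(−0.225806) + 3·e^(−2.59355) + 2·e^(−3.32903) + 5·e^(−3.49677) + 3·e^(−3.63871) = 4.78724 + 0.224263 + 0.0716557 + 0.151475 + 0.0788587 = 5.31349.

Z = 5.313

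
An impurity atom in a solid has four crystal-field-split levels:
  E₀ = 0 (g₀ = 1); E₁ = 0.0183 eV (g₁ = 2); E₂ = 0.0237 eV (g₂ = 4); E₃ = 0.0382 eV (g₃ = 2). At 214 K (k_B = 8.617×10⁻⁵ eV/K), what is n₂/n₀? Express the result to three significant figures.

1.11

k_BT = 8.617×10⁻⁵ × 214 K = 0.018440 eV.
n₂/n₀ = (g₂/g₀) exp[−(E₂−E₀)/kT] = (4/1) × exp(−(0.0237 eV)/(0.018440 eV)) = (4/1) × exp(-1.2852) = 1.11.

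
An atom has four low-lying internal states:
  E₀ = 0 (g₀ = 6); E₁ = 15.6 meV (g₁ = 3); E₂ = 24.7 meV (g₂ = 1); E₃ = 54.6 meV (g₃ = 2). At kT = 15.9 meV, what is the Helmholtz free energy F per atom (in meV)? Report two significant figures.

Eᵢ/kT = 0, 0.9811, 1.553, 3.434.
Z = Σ gᵢe^(−Eᵢ/kT) = 6·e^(−0) + 3·e^(−0.9811) + 1·e^(−1.553) + 2·e^(−3.434) = 6.000 + 1.125 + 0.2116 + 0.06452 = 7.401.
F = −kT ln Z = −15.9 × ln(7.401) = −15.9 × 2.002 = -32 meV.

-32 meV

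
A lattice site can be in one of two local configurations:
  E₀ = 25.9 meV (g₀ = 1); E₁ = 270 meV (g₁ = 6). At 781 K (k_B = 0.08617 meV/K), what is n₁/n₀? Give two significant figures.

0.16

k_BT = 0.08617 × 781 K = 67.30 meV.
n₁/n₀ = (g₁/g₀) exp[−(E₁−E₀)/kT] = (6/1) × exp(−(244.1 meV)/(67.30 meV)) = (6/1) × exp(-3.627) = 0.16.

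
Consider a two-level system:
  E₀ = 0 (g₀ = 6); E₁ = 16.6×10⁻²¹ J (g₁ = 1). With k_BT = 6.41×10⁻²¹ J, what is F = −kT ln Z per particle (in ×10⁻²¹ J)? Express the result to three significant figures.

Eᵢ/kT = 0, 2.5897.
Z = Σ gᵢe^(−Eᵢ/kT) = 6·e^(−0) + 1·e^(−2.5897) = 6.0000 + 0.075043 = 6.0750.
F = −kT ln Z = −6.41 × ln(6.0750) = −6.41 × 1.8042 = -11.6 ×10⁻²¹ J.

-11.6 ×10⁻²¹ J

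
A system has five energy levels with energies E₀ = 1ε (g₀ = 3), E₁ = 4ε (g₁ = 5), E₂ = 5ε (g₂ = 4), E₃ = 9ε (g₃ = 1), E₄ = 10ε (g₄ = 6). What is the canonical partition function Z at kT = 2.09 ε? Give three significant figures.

Z = 3.03

Eᵢ/kT = 0.47847, 1.9139, 2.3923, 4.3062, 4.7847.
Z = Σ gᵢe^(−Eᵢ/kT) = 3·e^(−0.47847) + 5·e^(−1.9139) + 4·e^(−2.3923) + 1·e^(−4.3062) + 6·e^(−4.7847) = 1.8592 + 0.73752 + 0.36568 + 0.013485 + 0.050140 = 3.0260.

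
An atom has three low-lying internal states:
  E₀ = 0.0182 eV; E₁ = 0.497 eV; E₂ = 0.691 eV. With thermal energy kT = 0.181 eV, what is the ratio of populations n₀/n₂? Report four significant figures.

n₀/n₂ = exp[−(E₀−E₂)/kT] = exp(−(-0.6728 eV)/(0.181 eV)) = exp(3.71713) = 41.15.

41.15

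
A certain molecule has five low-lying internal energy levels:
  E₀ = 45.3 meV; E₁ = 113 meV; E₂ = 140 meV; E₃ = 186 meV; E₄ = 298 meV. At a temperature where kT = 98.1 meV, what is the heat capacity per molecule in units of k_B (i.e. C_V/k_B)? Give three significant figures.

0.399

Eᵢ/kT = 0.46177, 1.1519, 1.4271, 1.8960, 3.0377.
Z = Σ e^(−Eᵢ/kT) = e^(−0.46177) + e^(−1.1519) + e^(−1.4271) + e^(−1.8960) + e^(−3.0377) = 0.63017 + 0.31604 + 0.24000 + 0.15017 + 0.047945 = 1.3843.
⟨E⟩ = 101.19 meV, ⟨E²⟩ = 14076 meV².
C_V/k_B = (⟨E²⟩ − ⟨E⟩²)/(kT)² = (14076 − 10239)/9623.6 = 0.399.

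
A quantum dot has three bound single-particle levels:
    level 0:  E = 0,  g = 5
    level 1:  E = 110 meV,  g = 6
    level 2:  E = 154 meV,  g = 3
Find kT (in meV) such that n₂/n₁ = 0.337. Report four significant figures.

111.5 meV

n₂/n₁ = (g₂/g₁) exp[−(E₂−E₁)/kT] = 0.337.
⇒ (E₂−E₁)/kT = ln((3/6)/0.337) = ln(1.48368) = 0.394525.
kT = 44 meV / 0.394525 = 111.5 meV.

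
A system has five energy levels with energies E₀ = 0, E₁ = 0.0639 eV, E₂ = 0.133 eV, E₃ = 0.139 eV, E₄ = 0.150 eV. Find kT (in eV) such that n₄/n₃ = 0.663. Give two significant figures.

0.027 eV

n₄/n₃ = exp[−(E₄−E₃)/kT] = 0.663.
⇒ (E₄−E₃)/kT = ln(1/0.663) = ln(1.508) = 0.4108.
kT = 0.011 eV / 0.4108 = 0.027 eV.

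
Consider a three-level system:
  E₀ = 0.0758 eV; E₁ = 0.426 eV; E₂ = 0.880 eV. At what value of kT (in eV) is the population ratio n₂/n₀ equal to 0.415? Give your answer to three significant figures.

n₂/n₀ = exp[−(E₂−E₀)/kT] = 0.415.
⇒ (E₂−E₀)/kT = ln(1/0.415) = ln(2.4096) = 0.87946.
kT = 0.8042 eV / 0.87946 = 0.914 eV.

0.914 eV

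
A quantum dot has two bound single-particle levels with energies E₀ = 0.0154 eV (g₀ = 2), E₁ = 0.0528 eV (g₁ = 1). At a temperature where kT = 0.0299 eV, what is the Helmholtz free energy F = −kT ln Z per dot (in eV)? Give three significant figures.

-0.00932 eV

Eᵢ/kT = 0.51505, 1.7659.
Z = Σ gᵢe^(−Eᵢ/kT) = 2·e^(−0.51505) + 1·e^(−1.7659) = 1.1949 + 0.17103 = 1.3659.
F = −kT ln Z = −0.0299 × ln(1.3659) = −0.0299 × 0.31181 = -0.00932 eV.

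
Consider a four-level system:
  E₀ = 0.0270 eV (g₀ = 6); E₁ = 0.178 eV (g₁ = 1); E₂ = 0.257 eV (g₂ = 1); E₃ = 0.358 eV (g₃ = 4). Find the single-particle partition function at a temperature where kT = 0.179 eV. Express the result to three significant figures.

Z = 6.31

Eᵢ/kT = 0.15084, 0.99441, 1.4358, 2.0000.
Z = Σ gᵢe^(−Eᵢ/kT) = 6·e^(−0.15084) + 1·e^(−0.99441) + 1·e^(−1.4358) + 4·e^(−2.0000) = 5.1599 + 0.36994 + 0.23792 + 0.54134 = 6.3091.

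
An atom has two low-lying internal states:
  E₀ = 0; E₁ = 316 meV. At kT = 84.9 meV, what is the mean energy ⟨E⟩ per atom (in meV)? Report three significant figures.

Eᵢ/kT = 0, 3.7220.
Z = Σ e^(−Eᵢ/kT) = e^(−0) + e^(−3.7220) = 1.0000 + 0.024186 = 1.0242.
⟨E⟩ = Σ Eᵢ e^(−Eᵢ/kT) / Z = (0·1.0000 + 316·0.024186) / 1.0242 = 7.46 meV.

7.46 meV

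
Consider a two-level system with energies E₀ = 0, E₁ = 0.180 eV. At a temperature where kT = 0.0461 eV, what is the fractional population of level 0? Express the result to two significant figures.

Eᵢ/kT = 0, 3.905.
Z = Σ e^(−Eᵢ/kT) = e^(−0) + e^(−3.905) = 1.000 + 0.02014 = 1.020.
P₀ = e^(−E₀/kT) / Z = 1.000/1.020 = 0.98.

0.98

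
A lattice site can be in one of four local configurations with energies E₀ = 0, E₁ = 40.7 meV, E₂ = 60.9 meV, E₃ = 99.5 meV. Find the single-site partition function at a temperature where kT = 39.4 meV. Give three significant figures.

Z = 1.65

Eᵢ/kT = 0, 1.0330, 1.5457, 2.5254.
Z = Σ e^(−Eᵢ/kT) = e^(−0) + e^(−1.0330) + e^(−1.5457) + e^(−2.5254) = 1.0000 + 0.35594 + 0.21316 + 0.080026 = 1.6491.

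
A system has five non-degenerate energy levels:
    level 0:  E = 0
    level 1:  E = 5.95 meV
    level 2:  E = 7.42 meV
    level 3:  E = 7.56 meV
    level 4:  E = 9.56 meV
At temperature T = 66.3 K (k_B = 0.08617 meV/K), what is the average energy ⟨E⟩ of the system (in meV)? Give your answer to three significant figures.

3.81 meV

k_BT = 0.08617 × 66.3 K = 5.7131 meV.
Eᵢ/kT = 0, 1.0415, 1.2988, 1.3233, 1.6733.
Z = Σ e^(−Eᵢ/kT) = e^(−0) + e^(−1.0415) + e^(−1.2988) + e^(−1.3233) + e^(−1.6733) = 1.0000 + 0.35292 + 0.27286 + 0.26626 + 0.18763 = 2.0797.
⟨E⟩ = Σ Eᵢ e^(−Eᵢ/kT) / Z = (0·1.0000 + 5.95·0.35292 + 7.42·0.27286 + 7.56·0.26626 + 9.56·0.18763) / 2.0797 = 3.81 meV.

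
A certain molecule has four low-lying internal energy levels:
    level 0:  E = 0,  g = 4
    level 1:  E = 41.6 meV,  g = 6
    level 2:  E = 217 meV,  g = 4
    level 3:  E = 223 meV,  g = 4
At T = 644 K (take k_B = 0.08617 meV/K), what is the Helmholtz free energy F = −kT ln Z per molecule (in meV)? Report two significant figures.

k_BT = 0.08617 × 644 K = 55.49 meV.
Eᵢ/kT = 0, 0.7497, 3.911, 4.019.
Z = Σ gᵢe^(−Eᵢ/kT) = 4·e^(−0) + 6·e^(−0.7497) + 4·e^(−3.911) + 4·e^(−4.019) = 4.000 + 2.835 + 0.08008 + 0.07188 = 6.987.
F = −kT ln Z = −55.49 × ln(6.987) = −55.49 × 1.944 = -110 meV.

-110 meV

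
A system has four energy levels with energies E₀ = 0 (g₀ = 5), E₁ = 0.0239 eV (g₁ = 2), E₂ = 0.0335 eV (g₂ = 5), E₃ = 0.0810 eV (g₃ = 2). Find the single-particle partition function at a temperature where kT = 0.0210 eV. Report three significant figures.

Z = 6.70

Eᵢ/kT = 0, 1.1381, 1.5952, 3.8571.
Z = Σ gᵢe^(−Eᵢ/kT) = 5·e^(−0) + 2·e^(−1.1381) + 5·e^(−1.5952) + 2·e^(−3.8571) = 5.0000 + 0.64085 + 1.0143 + 0.042258 = 6.6974.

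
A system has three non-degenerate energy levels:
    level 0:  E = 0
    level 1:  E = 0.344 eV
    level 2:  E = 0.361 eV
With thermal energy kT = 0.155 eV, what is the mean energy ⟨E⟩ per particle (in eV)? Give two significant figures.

Eᵢ/kT = 0, 2.219, 2.329.
Z = Σ e^(−Eᵢ/kT) = e^(−0) + e^(−2.219) + e^(−2.329) = 1.000 + 0.1087 + 0.09739 = 1.206.
⟨E⟩ = Σ Eᵢ e^(−Eᵢ/kT) / Z = (0·1.000 + 0.344·0.1087 + 0.361·0.09739) / 1.206 = 0.060 eV.

0.060 eV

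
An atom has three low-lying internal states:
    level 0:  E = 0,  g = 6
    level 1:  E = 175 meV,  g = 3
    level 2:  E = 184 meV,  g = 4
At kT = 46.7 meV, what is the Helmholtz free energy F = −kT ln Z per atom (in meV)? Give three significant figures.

-84.8 meV

Eᵢ/kT = 0, 3.7473, 3.9400.
Z = Σ gᵢe^(−Eᵢ/kT) = 6·e^(−0) + 3·e^(−3.7473) + 4·e^(−3.9400) = 6.0000 + 0.070744 + 0.077793 = 6.1485.
F = −kT ln Z = −46.7 × ln(6.1485) = −46.7 × 1.8162 = -84.8 meV.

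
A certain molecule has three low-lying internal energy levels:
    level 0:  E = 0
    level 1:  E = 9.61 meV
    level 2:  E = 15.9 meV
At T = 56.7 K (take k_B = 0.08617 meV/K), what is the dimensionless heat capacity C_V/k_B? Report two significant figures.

k_BT = 0.08617 × 56.7 K = 4.886 meV.
Eᵢ/kT = 0, 1.967, 3.254.
Z = Σ e^(−Eᵢ/kT) = e^(−0) + e^(−1.967) + e^(−3.254) = 1.000 + 0.1399 + 0.03862 = 1.179.
⟨E⟩ = 1.661 meV, ⟨E²⟩ = 19.24 meV².
C_V/k_B = (⟨E²⟩ − ⟨E⟩²)/(kT)² = (19.24 − 2.759)/23.87 = 0.69.

0.69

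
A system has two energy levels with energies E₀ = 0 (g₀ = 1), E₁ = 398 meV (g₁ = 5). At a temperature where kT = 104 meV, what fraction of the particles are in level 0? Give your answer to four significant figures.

Eᵢ/kT = 0, 3.82692.
Z = Σ gᵢe^(−Eᵢ/kT) = 1·e^(−0) + 5·e^(−3.82692) = 1.00000 + 0.108883 = 1.10888.
P₀ = g₀ e^(−E₀/kT) / Z = 1.00000/1.10888 = 0.9018.

0.9018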